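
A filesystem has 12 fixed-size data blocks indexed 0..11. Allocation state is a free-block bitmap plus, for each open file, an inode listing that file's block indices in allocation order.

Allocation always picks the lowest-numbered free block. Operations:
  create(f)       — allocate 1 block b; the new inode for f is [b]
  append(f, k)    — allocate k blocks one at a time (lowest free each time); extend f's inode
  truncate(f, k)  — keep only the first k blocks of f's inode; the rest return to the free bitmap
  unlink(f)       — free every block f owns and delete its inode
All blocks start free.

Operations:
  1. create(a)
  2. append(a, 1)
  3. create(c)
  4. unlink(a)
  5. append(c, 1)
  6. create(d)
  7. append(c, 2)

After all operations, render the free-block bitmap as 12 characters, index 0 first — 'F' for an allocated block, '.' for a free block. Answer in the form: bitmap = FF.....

bitmap = FFFFF.......

after create(a) → a:[0]  free=[F...........]
after append(a, 1) → a:[0, 1]  free=[FF..........]
after create(c) → a:[0, 1], c:[2]  free=[FFF.........]
after unlink(a) → c:[2]  free=[..F.........]
after append(c, 1) → c:[2, 0]  free=[F.F.........]
after create(d) → c:[2, 0], d:[1]  free=[FFF.........]
after append(c, 2) → c:[2, 0, 3, 4], d:[1]  free=[FFFFF.......]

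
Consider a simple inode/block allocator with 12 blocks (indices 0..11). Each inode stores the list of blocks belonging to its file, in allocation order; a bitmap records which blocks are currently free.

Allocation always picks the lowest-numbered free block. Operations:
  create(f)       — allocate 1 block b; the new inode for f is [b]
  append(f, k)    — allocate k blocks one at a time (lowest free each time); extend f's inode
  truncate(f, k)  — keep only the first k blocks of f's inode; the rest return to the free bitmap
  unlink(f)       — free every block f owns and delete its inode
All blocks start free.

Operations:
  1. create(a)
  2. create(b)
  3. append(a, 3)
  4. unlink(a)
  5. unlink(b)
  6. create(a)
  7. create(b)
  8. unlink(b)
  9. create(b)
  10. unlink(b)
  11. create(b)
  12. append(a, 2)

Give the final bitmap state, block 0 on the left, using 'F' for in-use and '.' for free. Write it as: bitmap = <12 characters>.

  1. create(a)  ⇒  F...........  {a→[0]}
  2. create(b)  ⇒  FF..........  {a→[0]; b→[1]}
  3. append(a, 3)  ⇒  FFFFF.......  {a→[0, 2, 3, 4]; b→[1]}
  4. unlink(a)  ⇒  .F..........  {b→[1]}
  5. unlink(b)  ⇒  ............  {}
  6. create(a)  ⇒  F...........  {a→[0]}
  7. create(b)  ⇒  FF..........  {a→[0]; b→[1]}
  8. unlink(b)  ⇒  F...........  {a→[0]}
  9. create(b)  ⇒  FF..........  {a→[0]; b→[1]}
  10. unlink(b)  ⇒  F...........  {a→[0]}
  11. create(b)  ⇒  FF..........  {a→[0]; b→[1]}
  12. append(a, 2)  ⇒  FFFF........  {a→[0, 2, 3]; b→[1]}

bitmap = FFFF........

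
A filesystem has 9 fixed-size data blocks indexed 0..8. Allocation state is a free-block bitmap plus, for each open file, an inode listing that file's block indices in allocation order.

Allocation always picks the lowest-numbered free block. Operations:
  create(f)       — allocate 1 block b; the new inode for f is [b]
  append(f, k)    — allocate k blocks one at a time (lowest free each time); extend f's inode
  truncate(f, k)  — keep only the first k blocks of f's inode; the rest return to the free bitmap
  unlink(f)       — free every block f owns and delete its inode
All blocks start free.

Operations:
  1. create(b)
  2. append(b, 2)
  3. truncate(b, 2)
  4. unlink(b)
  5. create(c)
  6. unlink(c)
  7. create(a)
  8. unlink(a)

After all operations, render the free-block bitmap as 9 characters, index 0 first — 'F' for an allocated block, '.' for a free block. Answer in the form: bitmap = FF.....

bitmap = .........

  1. create(b)  ⇒  F........  {b→[0]}
  2. append(b, 2)  ⇒  FFF......  {b→[0, 1, 2]}
  3. truncate(b, 2)  ⇒  FF.......  {b→[0, 1]}
  4. unlink(b)  ⇒  .........  {}
  5. create(c)  ⇒  F........  {c→[0]}
  6. unlink(c)  ⇒  .........  {}
  7. create(a)  ⇒  F........  {a→[0]}
  8. unlink(a)  ⇒  .........  {}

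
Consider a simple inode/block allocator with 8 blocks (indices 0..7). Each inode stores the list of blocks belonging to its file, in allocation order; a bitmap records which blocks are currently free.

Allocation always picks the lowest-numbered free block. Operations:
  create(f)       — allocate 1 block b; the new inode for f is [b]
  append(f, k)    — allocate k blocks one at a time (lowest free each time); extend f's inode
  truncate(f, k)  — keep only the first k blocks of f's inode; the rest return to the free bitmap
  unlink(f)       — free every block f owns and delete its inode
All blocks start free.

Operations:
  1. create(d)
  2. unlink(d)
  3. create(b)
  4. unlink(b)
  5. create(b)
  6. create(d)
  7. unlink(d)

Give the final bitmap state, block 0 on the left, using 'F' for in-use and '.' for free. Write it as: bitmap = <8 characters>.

bitmap = F.......

after create(d) → d:[0]  free=[F.......]
after unlink(d) →   free=[........]
after create(b) → b:[0]  free=[F.......]
after unlink(b) →   free=[........]
after create(b) → b:[0]  free=[F.......]
after create(d) → b:[0], d:[1]  free=[FF......]
after unlink(d) → b:[0]  free=[F.......]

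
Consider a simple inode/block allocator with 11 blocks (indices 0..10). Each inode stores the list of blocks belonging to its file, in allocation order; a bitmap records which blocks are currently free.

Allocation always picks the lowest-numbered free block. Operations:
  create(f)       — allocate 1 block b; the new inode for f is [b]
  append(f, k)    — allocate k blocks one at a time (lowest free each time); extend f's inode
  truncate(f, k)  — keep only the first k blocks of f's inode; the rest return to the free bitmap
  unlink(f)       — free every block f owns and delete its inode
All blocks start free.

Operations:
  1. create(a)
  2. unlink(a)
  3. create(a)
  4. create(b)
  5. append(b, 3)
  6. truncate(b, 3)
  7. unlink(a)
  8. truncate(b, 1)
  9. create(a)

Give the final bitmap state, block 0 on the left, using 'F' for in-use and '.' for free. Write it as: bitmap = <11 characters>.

after create(a) → a:[0]  free=[F..........]
after unlink(a) →   free=[...........]
after create(a) → a:[0]  free=[F..........]
after create(b) → a:[0], b:[1]  free=[FF.........]
after append(b, 3) → a:[0], b:[1, 2, 3, 4]  free=[FFFFF......]
after truncate(b, 3) → a:[0], b:[1, 2, 3]  free=[FFFF.......]
after unlink(a) → b:[1, 2, 3]  free=[.FFF.......]
after truncate(b, 1) → b:[1]  free=[.F.........]
after create(a) → a:[0], b:[1]  free=[FF.........]

bitmap = FF.........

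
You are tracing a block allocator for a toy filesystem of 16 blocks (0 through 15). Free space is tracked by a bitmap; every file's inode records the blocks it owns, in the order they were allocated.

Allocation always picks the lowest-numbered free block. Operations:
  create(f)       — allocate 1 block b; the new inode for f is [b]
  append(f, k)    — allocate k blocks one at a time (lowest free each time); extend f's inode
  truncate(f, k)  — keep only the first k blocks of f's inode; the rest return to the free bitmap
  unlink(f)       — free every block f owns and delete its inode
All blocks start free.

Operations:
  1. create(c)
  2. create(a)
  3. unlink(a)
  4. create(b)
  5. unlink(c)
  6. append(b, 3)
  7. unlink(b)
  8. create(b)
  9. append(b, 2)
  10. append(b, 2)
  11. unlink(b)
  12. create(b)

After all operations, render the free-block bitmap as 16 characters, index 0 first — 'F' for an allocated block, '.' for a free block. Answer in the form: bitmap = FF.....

bitmap = F...............

[1] create(c) — c=0 (map F...............)
[2] create(a) — a=1 c=0 (map FF..............)
[3] unlink(a) — c=0 (map F...............)
[4] create(b) — b=1 c=0 (map FF..............)
[5] unlink(c) — b=1 (map .F..............)
[6] append(b, 3) — b=1,0,2,3 (map FFFF............)
[7] unlink(b) —  (map ................)
[8] create(b) — b=0 (map F...............)
[9] append(b, 2) — b=0,1,2 (map FFF.............)
[10] append(b, 2) — b=0,1,2,3,4 (map FFFFF...........)
[11] unlink(b) —  (map ................)
[12] create(b) — b=0 (map F...............)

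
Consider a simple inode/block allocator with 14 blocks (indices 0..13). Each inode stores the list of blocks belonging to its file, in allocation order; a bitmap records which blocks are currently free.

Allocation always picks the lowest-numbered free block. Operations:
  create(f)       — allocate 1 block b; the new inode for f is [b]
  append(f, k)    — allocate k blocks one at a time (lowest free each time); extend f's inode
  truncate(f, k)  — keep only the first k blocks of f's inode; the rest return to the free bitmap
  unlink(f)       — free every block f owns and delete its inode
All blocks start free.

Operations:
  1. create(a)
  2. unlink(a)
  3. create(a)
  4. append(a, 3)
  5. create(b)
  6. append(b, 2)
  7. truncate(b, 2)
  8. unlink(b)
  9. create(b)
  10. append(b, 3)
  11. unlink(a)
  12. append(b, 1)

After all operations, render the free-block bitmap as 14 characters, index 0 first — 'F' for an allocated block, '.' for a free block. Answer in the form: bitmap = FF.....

create(a): bitmap=F............. | a=[0]
unlink(a): bitmap=.............. | 
create(a): bitmap=F............. | a=[0]
append(a, 3): bitmap=FFFF.......... | a=[0, 1, 2, 3]
create(b): bitmap=FFFFF......... | a=[0, 1, 2, 3] b=[4]
append(b, 2): bitmap=FFFFFFF....... | a=[0, 1, 2, 3] b=[4, 5, 6]
truncate(b, 2): bitmap=FFFFFF........ | a=[0, 1, 2, 3] b=[4, 5]
unlink(b): bitmap=FFFF.......... | a=[0, 1, 2, 3]
create(b): bitmap=FFFFF......... | a=[0, 1, 2, 3] b=[4]
append(b, 3): bitmap=FFFFFFFF...... | a=[0, 1, 2, 3] b=[4, 5, 6, 7]
unlink(a): bitmap=....FFFF...... | b=[4, 5, 6, 7]
append(b, 1): bitmap=F...FFFF...... | b=[4, 5, 6, 7, 0]

bitmap = F...FFFF......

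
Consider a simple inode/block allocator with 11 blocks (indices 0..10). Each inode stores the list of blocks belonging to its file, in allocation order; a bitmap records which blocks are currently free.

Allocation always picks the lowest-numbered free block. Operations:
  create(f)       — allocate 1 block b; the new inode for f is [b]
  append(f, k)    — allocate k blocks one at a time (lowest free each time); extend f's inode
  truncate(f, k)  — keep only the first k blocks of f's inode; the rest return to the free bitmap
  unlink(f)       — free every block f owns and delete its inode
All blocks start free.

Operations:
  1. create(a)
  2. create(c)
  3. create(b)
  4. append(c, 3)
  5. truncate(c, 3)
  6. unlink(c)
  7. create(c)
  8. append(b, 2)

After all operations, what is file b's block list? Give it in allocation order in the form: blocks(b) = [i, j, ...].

  1. create(a)  ⇒  F..........  {a→[0]}
  2. create(c)  ⇒  FF.........  {a→[0]; c→[1]}
  3. create(b)  ⇒  FFF........  {a→[0]; b→[2]; c→[1]}
  4. append(c, 3)  ⇒  FFFFFF.....  {a→[0]; b→[2]; c→[1, 3, 4, 5]}
  5. truncate(c, 3)  ⇒  FFFFF......  {a→[0]; b→[2]; c→[1, 3, 4]}
  6. unlink(c)  ⇒  F.F........  {a→[0]; b→[2]}
  7. create(c)  ⇒  FFF........  {a→[0]; b→[2]; c→[1]}
  8. append(b, 2)  ⇒  FFFFF......  {a→[0]; b→[2, 3, 4]; c→[1]}

blocks(b) = [2, 3, 4]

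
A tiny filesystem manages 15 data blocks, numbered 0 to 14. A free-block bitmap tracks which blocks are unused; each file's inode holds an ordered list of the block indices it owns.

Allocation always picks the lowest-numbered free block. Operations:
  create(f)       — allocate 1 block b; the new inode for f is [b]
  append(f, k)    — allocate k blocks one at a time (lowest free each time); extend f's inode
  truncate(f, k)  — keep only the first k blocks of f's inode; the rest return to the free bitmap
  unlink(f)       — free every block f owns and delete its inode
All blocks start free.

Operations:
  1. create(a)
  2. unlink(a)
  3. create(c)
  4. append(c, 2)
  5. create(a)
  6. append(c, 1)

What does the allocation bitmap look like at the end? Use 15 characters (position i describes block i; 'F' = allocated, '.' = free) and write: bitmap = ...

  1. create(a)  ⇒  F..............  {a→[0]}
  2. unlink(a)  ⇒  ...............  {}
  3. create(c)  ⇒  F..............  {c→[0]}
  4. append(c, 2)  ⇒  FFF............  {c→[0, 1, 2]}
  5. create(a)  ⇒  FFFF...........  {a→[3]; c→[0, 1, 2]}
  6. append(c, 1)  ⇒  FFFFF..........  {a→[3]; c→[0, 1, 2, 4]}

bitmap = FFFFF..........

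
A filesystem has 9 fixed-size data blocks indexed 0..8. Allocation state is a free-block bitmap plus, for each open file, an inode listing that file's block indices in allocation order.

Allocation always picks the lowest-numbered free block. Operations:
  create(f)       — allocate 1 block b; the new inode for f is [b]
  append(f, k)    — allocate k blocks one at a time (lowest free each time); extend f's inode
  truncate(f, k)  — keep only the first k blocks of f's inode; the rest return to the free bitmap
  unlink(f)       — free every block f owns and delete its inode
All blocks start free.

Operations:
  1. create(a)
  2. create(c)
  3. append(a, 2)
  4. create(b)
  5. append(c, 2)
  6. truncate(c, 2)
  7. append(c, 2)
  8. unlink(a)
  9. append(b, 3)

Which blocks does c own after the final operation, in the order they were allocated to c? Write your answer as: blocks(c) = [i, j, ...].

blocks(c) = [1, 5, 6, 7]

after create(a) → a:[0]  free=[F........]
after create(c) → a:[0], c:[1]  free=[FF.......]
after append(a, 2) → a:[0, 2, 3], c:[1]  free=[FFFF.....]
after create(b) → a:[0, 2, 3], b:[4], c:[1]  free=[FFFFF....]
after append(c, 2) → a:[0, 2, 3], b:[4], c:[1, 5, 6]  free=[FFFFFFF..]
after truncate(c, 2) → a:[0, 2, 3], b:[4], c:[1, 5]  free=[FFFFFF...]
after append(c, 2) → a:[0, 2, 3], b:[4], c:[1, 5, 6, 7]  free=[FFFFFFFF.]
after unlink(a) → b:[4], c:[1, 5, 6, 7]  free=[.F..FFFF.]
after append(b, 3) → b:[4, 0, 2, 3], c:[1, 5, 6, 7]  free=[FFFFFFFF.]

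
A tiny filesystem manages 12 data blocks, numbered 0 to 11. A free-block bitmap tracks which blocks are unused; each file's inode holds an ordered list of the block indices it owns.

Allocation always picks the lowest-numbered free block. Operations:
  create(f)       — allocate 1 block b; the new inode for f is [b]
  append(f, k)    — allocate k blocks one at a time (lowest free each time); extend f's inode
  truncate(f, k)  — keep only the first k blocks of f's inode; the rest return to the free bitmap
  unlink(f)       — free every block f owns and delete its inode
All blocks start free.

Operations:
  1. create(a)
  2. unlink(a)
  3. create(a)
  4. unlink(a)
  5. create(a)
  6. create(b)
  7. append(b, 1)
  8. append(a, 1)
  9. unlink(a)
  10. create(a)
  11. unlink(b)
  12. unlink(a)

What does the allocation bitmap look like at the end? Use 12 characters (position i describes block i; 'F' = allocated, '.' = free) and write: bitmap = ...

create(a): bitmap=F........... | a=[0]
unlink(a): bitmap=............ | 
create(a): bitmap=F........... | a=[0]
unlink(a): bitmap=............ | 
create(a): bitmap=F........... | a=[0]
create(b): bitmap=FF.......... | a=[0] b=[1]
append(b, 1): bitmap=FFF......... | a=[0] b=[1, 2]
append(a, 1): bitmap=FFFF........ | a=[0, 3] b=[1, 2]
unlink(a): bitmap=.FF......... | b=[1, 2]
create(a): bitmap=FFF......... | a=[0] b=[1, 2]
unlink(b): bitmap=F........... | a=[0]
unlink(a): bitmap=............ | 

bitmap = ............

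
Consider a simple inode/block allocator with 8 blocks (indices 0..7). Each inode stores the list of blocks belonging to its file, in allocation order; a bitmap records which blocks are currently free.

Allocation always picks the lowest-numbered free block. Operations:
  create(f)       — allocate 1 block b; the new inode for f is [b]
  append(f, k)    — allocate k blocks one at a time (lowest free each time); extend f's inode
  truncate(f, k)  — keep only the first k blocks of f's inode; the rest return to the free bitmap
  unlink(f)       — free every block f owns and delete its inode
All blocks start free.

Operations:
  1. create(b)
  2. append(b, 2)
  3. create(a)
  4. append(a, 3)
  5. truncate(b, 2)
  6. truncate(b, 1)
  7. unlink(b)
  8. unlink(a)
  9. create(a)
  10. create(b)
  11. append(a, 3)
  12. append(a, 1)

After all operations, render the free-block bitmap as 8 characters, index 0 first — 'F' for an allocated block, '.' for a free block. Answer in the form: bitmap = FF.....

bitmap = FFFFFF..

create(b): bitmap=F....... | b=[0]
append(b, 2): bitmap=FFF..... | b=[0, 1, 2]
create(a): bitmap=FFFF.... | a=[3] b=[0, 1, 2]
append(a, 3): bitmap=FFFFFFF. | a=[3, 4, 5, 6] b=[0, 1, 2]
truncate(b, 2): bitmap=FF.FFFF. | a=[3, 4, 5, 6] b=[0, 1]
truncate(b, 1): bitmap=F..FFFF. | a=[3, 4, 5, 6] b=[0]
unlink(b): bitmap=...FFFF. | a=[3, 4, 5, 6]
unlink(a): bitmap=........ | 
create(a): bitmap=F....... | a=[0]
create(b): bitmap=FF...... | a=[0] b=[1]
append(a, 3): bitmap=FFFFF... | a=[0, 2, 3, 4] b=[1]
append(a, 1): bitmap=FFFFFF.. | a=[0, 2, 3, 4, 5] b=[1]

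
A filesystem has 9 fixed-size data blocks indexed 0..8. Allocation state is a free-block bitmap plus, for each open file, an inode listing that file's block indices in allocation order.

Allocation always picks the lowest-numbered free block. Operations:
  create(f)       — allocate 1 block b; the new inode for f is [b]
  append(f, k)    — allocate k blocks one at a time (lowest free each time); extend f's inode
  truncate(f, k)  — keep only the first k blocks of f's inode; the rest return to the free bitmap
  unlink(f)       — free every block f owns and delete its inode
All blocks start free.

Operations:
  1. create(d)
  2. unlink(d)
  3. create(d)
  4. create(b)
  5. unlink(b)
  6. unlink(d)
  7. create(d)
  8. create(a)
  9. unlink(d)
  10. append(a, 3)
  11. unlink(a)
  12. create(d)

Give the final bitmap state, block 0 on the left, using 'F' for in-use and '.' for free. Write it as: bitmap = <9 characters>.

bitmap = F........

  1. create(d)  ⇒  F........  {d→[0]}
  2. unlink(d)  ⇒  .........  {}
  3. create(d)  ⇒  F........  {d→[0]}
  4. create(b)  ⇒  FF.......  {b→[1]; d→[0]}
  5. unlink(b)  ⇒  F........  {d→[0]}
  6. unlink(d)  ⇒  .........  {}
  7. create(d)  ⇒  F........  {d→[0]}
  8. create(a)  ⇒  FF.......  {a→[1]; d→[0]}
  9. unlink(d)  ⇒  .F.......  {a→[1]}
  10. append(a, 3)  ⇒  FFFF.....  {a→[1, 0, 2, 3]}
  11. unlink(a)  ⇒  .........  {}
  12. create(d)  ⇒  F........  {d→[0]}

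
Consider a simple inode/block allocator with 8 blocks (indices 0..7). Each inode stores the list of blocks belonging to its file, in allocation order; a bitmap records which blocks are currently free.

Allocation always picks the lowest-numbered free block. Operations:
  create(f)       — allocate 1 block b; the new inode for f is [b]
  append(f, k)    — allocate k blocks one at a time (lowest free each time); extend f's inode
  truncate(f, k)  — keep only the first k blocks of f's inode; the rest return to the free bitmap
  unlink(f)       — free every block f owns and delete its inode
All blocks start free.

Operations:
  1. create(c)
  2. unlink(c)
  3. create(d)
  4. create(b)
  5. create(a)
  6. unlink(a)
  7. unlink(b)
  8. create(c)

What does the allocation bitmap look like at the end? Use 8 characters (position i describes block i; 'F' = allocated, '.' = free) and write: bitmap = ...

bitmap = FF......

  1. create(c)  ⇒  F.......  {c→[0]}
  2. unlink(c)  ⇒  ........  {}
  3. create(d)  ⇒  F.......  {d→[0]}
  4. create(b)  ⇒  FF......  {b→[1]; d→[0]}
  5. create(a)  ⇒  FFF.....  {a→[2]; b→[1]; d→[0]}
  6. unlink(a)  ⇒  FF......  {b→[1]; d→[0]}
  7. unlink(b)  ⇒  F.......  {d→[0]}
  8. create(c)  ⇒  FF......  {c→[1]; d→[0]}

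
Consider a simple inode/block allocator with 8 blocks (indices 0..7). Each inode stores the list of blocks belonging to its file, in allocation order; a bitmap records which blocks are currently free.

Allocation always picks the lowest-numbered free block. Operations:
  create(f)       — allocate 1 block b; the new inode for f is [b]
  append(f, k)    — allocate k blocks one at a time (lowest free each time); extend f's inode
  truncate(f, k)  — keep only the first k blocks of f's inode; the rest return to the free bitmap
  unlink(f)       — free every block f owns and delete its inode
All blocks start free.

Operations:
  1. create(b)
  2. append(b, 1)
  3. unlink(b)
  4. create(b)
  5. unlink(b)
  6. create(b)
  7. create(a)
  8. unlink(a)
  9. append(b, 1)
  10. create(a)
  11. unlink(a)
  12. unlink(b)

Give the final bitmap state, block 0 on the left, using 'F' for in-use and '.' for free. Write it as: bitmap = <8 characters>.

[1] create(b) — b=0 (map F.......)
[2] append(b, 1) — b=0,1 (map FF......)
[3] unlink(b) —  (map ........)
[4] create(b) — b=0 (map F.......)
[5] unlink(b) —  (map ........)
[6] create(b) — b=0 (map F.......)
[7] create(a) — a=1 b=0 (map FF......)
[8] unlink(a) — b=0 (map F.......)
[9] append(b, 1) — b=0,1 (map FF......)
[10] create(a) — a=2 b=0,1 (map FFF.....)
[11] unlink(a) — b=0,1 (map FF......)
[12] unlink(b) —  (map ........)

bitmap = ........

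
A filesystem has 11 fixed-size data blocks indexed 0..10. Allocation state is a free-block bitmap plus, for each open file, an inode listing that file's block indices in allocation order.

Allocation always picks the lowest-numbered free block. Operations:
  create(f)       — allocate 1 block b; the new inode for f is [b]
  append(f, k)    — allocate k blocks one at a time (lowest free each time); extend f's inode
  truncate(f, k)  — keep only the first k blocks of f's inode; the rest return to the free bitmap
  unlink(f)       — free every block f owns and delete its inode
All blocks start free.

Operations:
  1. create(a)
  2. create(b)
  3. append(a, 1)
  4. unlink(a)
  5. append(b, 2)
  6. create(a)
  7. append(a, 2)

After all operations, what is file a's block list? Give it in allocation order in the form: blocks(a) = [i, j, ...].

blocks(a) = [3, 4, 5]

[1] create(a) — a=0 (map F..........)
[2] create(b) — a=0 b=1 (map FF.........)
[3] append(a, 1) — a=0,2 b=1 (map FFF........)
[4] unlink(a) — b=1 (map .F.........)
[5] append(b, 2) — b=1,0,2 (map FFF........)
[6] create(a) — a=3 b=1,0,2 (map FFFF.......)
[7] append(a, 2) — a=3,4,5 b=1,0,2 (map FFFFFF.....)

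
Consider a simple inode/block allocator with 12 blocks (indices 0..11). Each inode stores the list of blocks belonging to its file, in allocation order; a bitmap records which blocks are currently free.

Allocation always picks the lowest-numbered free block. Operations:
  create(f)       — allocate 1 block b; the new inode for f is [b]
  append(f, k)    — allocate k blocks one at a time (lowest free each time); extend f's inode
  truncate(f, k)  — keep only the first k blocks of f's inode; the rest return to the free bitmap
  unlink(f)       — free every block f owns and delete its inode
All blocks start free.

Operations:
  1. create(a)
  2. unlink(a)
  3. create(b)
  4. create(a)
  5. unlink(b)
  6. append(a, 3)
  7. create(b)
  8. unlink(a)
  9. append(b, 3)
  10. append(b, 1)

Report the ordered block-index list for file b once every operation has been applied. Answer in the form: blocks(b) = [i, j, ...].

blocks(b) = [4, 0, 1, 2, 3]

[1] create(a) — a=0 (map F...........)
[2] unlink(a) —  (map ............)
[3] create(b) — b=0 (map F...........)
[4] create(a) — a=1 b=0 (map FF..........)
[5] unlink(b) — a=1 (map .F..........)
[6] append(a, 3) — a=1,0,2,3 (map FFFF........)
[7] create(b) — a=1,0,2,3 b=4 (map FFFFF.......)
[8] unlink(a) — b=4 (map ....F.......)
[9] append(b, 3) — b=4,0,1,2 (map FFF.F.......)
[10] append(b, 1) — b=4,0,1,2,3 (map FFFFF.......)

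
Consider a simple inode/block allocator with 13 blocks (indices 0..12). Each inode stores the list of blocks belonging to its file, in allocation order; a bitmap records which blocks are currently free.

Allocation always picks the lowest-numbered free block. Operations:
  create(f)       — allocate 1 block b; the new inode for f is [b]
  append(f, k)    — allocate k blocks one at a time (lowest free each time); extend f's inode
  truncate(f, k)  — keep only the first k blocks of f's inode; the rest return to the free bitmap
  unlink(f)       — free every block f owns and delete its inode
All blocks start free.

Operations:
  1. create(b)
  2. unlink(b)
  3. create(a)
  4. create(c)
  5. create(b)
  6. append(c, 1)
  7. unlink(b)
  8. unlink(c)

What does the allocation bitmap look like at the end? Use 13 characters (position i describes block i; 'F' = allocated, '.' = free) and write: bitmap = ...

create(b): bitmap=F............ | b=[0]
unlink(b): bitmap=............. | 
create(a): bitmap=F............ | a=[0]
create(c): bitmap=FF........... | a=[0] c=[1]
create(b): bitmap=FFF.......... | a=[0] b=[2] c=[1]
append(c, 1): bitmap=FFFF......... | a=[0] b=[2] c=[1, 3]
unlink(b): bitmap=FF.F......... | a=[0] c=[1, 3]
unlink(c): bitmap=F............ | a=[0]

bitmap = F............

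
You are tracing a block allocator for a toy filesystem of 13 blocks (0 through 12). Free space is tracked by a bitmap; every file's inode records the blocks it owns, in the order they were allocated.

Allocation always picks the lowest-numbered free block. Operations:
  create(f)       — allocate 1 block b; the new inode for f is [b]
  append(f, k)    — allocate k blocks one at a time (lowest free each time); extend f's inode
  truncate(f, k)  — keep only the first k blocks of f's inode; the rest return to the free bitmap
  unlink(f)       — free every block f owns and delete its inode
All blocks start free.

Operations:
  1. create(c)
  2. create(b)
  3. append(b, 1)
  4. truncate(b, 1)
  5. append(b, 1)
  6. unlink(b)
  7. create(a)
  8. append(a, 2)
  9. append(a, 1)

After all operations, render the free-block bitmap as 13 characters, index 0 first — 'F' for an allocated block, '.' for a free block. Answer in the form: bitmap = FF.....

after create(c) → c:[0]  free=[F............]
after create(b) → b:[1], c:[0]  free=[FF...........]
after append(b, 1) → b:[1, 2], c:[0]  free=[FFF..........]
after truncate(b, 1) → b:[1], c:[0]  free=[FF...........]
after append(b, 1) → b:[1, 2], c:[0]  free=[FFF..........]
after unlink(b) → c:[0]  free=[F............]
after create(a) → a:[1], c:[0]  free=[FF...........]
after append(a, 2) → a:[1, 2, 3], c:[0]  free=[FFFF.........]
after append(a, 1) → a:[1, 2, 3, 4], c:[0]  free=[FFFFF........]

bitmap = FFFFF........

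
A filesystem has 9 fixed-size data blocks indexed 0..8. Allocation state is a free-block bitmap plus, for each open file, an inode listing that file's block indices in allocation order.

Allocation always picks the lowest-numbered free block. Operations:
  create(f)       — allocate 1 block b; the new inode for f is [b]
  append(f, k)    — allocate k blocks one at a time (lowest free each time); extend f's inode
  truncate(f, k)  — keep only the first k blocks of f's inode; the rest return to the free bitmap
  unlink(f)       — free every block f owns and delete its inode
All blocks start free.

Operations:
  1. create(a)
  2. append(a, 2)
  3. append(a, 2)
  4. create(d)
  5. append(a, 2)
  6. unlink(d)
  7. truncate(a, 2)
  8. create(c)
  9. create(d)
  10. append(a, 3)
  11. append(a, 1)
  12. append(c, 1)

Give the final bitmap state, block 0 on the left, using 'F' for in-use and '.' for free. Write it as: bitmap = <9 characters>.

after create(a) → a:[0]  free=[F........]
after append(a, 2) → a:[0, 1, 2]  free=[FFF......]
after append(a, 2) → a:[0, 1, 2, 3, 4]  free=[FFFFF....]
after create(d) → a:[0, 1, 2, 3, 4], d:[5]  free=[FFFFFF...]
after append(a, 2) → a:[0, 1, 2, 3, 4, 6, 7], d:[5]  free=[FFFFFFFF.]
after unlink(d) → a:[0, 1, 2, 3, 4, 6, 7]  free=[FFFFF.FF.]
after truncate(a, 2) → a:[0, 1]  free=[FF.......]
after create(c) → a:[0, 1], c:[2]  free=[FFF......]
after create(d) → a:[0, 1], c:[2], d:[3]  free=[FFFF.....]
after append(a, 3) → a:[0, 1, 4, 5, 6], c:[2], d:[3]  free=[FFFFFFF..]
after append(a, 1) → a:[0, 1, 4, 5, 6, 7], c:[2], d:[3]  free=[FFFFFFFF.]
after append(c, 1) → a:[0, 1, 4, 5, 6, 7], c:[2, 8], d:[3]  free=[FFFFFFFFF]

bitmap = FFFFFFFFF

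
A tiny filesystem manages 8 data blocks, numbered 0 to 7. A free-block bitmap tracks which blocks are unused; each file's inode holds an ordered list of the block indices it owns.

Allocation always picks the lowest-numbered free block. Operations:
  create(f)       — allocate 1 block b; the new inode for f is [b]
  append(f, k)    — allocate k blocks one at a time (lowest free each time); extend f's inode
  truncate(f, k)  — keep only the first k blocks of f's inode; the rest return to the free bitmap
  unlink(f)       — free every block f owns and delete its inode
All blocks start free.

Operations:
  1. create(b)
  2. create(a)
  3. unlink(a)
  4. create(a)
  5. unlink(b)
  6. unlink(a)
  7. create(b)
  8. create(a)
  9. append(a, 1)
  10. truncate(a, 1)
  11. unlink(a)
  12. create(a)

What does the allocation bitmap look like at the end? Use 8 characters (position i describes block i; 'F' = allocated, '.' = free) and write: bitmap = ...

bitmap = FF......

create(b): bitmap=F....... | b=[0]
create(a): bitmap=FF...... | a=[1] b=[0]
unlink(a): bitmap=F....... | b=[0]
create(a): bitmap=FF...... | a=[1] b=[0]
unlink(b): bitmap=.F...... | a=[1]
unlink(a): bitmap=........ | 
create(b): bitmap=F....... | b=[0]
create(a): bitmap=FF...... | a=[1] b=[0]
append(a, 1): bitmap=FFF..... | a=[1, 2] b=[0]
truncate(a, 1): bitmap=FF...... | a=[1] b=[0]
unlink(a): bitmap=F....... | b=[0]
create(a): bitmap=FF...... | a=[1] b=[0]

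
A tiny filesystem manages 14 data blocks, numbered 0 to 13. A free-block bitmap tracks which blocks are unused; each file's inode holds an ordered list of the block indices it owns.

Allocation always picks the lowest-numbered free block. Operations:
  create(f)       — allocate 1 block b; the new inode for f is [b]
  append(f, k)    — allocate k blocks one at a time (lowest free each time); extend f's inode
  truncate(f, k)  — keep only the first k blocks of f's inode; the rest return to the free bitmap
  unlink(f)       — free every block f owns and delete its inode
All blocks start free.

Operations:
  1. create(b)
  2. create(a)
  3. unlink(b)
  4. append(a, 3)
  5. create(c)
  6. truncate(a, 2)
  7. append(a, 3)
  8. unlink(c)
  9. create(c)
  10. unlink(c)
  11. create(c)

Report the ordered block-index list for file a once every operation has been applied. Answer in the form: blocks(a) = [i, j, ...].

[1] create(b) — b=0 (map F.............)
[2] create(a) — a=1 b=0 (map FF............)
[3] unlink(b) — a=1 (map .F............)
[4] append(a, 3) — a=1,0,2,3 (map FFFF..........)
[5] create(c) — a=1,0,2,3 c=4 (map FFFFF.........)
[6] truncate(a, 2) — a=1,0 c=4 (map FF..F.........)
[7] append(a, 3) — a=1,0,2,3,5 c=4 (map FFFFFF........)
[8] unlink(c) — a=1,0,2,3,5 (map FFFF.F........)
[9] create(c) — a=1,0,2,3,5 c=4 (map FFFFFF........)
[10] unlink(c) — a=1,0,2,3,5 (map FFFF.F........)
[11] create(c) — a=1,0,2,3,5 c=4 (map FFFFFF........)

blocks(a) = [1, 0, 2, 3, 5]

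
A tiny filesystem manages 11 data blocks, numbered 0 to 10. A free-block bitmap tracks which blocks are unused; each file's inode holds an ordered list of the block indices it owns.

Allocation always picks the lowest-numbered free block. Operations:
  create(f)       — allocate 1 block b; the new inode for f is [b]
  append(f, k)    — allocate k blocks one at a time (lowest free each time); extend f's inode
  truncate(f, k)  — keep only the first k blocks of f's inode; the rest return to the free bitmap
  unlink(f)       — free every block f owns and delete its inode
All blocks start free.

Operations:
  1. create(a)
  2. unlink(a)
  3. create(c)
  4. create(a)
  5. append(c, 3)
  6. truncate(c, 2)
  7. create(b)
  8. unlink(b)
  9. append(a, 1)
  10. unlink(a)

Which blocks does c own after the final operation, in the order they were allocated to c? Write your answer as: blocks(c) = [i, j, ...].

after create(a) → a:[0]  free=[F..........]
after unlink(a) →   free=[...........]
after create(c) → c:[0]  free=[F..........]
after create(a) → a:[1], c:[0]  free=[FF.........]
after append(c, 3) → a:[1], c:[0, 2, 3, 4]  free=[FFFFF......]
after truncate(c, 2) → a:[1], c:[0, 2]  free=[FFF........]
after create(b) → a:[1], b:[3], c:[0, 2]  free=[FFFF.......]
after unlink(b) → a:[1], c:[0, 2]  free=[FFF........]
after append(a, 1) → a:[1, 3], c:[0, 2]  free=[FFFF.......]
after unlink(a) → c:[0, 2]  free=[F.F........]

blocks(c) = [0, 2]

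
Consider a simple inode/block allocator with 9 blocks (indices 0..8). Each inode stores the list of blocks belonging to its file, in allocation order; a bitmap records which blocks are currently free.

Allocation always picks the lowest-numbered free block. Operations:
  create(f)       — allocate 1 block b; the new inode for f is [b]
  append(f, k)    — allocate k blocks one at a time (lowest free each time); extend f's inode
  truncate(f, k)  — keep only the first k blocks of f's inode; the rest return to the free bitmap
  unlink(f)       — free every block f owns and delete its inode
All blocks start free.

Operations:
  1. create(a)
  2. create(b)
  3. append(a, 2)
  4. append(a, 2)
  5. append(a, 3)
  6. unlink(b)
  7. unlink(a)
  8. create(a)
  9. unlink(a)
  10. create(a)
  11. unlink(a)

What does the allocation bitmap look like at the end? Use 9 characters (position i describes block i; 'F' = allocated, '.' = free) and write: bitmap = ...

  1. create(a)  ⇒  F........  {a→[0]}
  2. create(b)  ⇒  FF.......  {a→[0]; b→[1]}
  3. append(a, 2)  ⇒  FFFF.....  {a→[0, 2, 3]; b→[1]}
  4. append(a, 2)  ⇒  FFFFFF...  {a→[0, 2, 3, 4, 5]; b→[1]}
  5. append(a, 3)  ⇒  FFFFFFFFF  {a→[0, 2, 3, 4, 5, 6, 7, 8]; b→[1]}
  6. unlink(b)  ⇒  F.FFFFFFF  {a→[0, 2, 3, 4, 5, 6, 7, 8]}
  7. unlink(a)  ⇒  .........  {}
  8. create(a)  ⇒  F........  {a→[0]}
  9. unlink(a)  ⇒  .........  {}
  10. create(a)  ⇒  F........  {a→[0]}
  11. unlink(a)  ⇒  .........  {}

bitmap = .........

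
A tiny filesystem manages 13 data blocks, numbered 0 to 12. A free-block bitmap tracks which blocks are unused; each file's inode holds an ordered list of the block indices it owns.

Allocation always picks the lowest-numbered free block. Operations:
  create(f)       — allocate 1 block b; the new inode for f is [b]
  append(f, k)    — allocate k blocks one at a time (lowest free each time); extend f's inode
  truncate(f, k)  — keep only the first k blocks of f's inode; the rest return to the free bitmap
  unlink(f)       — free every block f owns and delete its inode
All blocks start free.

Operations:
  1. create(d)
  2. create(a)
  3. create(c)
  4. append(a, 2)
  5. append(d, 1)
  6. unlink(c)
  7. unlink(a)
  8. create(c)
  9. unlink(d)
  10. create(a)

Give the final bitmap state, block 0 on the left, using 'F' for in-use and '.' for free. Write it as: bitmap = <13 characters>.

bitmap = FF...........

  1. create(d)  ⇒  F............  {d→[0]}
  2. create(a)  ⇒  FF...........  {a→[1]; d→[0]}
  3. create(c)  ⇒  FFF..........  {a→[1]; c→[2]; d→[0]}
  4. append(a, 2)  ⇒  FFFFF........  {a→[1, 3, 4]; c→[2]; d→[0]}
  5. append(d, 1)  ⇒  FFFFFF.......  {a→[1, 3, 4]; c→[2]; d→[0, 5]}
  6. unlink(c)  ⇒  FF.FFF.......  {a→[1, 3, 4]; d→[0, 5]}
  7. unlink(a)  ⇒  F....F.......  {d→[0, 5]}
  8. create(c)  ⇒  FF...F.......  {c→[1]; d→[0, 5]}
  9. unlink(d)  ⇒  .F...........  {c→[1]}
  10. create(a)  ⇒  FF...........  {a→[0]; c→[1]}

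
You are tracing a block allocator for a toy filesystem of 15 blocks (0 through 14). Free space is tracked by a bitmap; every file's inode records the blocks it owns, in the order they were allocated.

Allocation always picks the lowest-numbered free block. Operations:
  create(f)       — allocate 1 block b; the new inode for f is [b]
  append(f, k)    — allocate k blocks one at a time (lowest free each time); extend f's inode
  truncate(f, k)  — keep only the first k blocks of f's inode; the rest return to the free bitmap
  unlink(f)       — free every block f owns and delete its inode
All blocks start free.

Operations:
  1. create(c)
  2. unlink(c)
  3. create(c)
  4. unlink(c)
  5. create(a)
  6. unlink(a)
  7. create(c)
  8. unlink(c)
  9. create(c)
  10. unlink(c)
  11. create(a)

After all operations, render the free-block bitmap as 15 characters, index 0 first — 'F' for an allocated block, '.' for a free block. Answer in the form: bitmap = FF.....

[1] create(c) — c=0 (map F..............)
[2] unlink(c) —  (map ...............)
[3] create(c) — c=0 (map F..............)
[4] unlink(c) —  (map ...............)
[5] create(a) — a=0 (map F..............)
[6] unlink(a) —  (map ...............)
[7] create(c) — c=0 (map F..............)
[8] unlink(c) —  (map ...............)
[9] create(c) — c=0 (map F..............)
[10] unlink(c) —  (map ...............)
[11] create(a) — a=0 (map F..............)

bitmap = F..............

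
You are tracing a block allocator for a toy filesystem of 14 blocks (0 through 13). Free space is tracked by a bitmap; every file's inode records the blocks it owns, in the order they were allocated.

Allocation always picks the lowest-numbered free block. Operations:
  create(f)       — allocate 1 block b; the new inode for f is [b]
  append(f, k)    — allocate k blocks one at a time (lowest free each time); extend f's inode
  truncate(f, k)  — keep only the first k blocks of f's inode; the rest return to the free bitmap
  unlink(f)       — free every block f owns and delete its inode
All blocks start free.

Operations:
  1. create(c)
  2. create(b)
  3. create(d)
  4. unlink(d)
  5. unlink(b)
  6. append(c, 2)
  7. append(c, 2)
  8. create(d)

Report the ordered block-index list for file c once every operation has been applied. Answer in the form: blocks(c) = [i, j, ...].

blocks(c) = [0, 1, 2, 3, 4]

[1] create(c) — c=0 (map F.............)
[2] create(b) — b=1 c=0 (map FF............)
[3] create(d) — b=1 c=0 d=2 (map FFF...........)
[4] unlink(d) — b=1 c=0 (map FF............)
[5] unlink(b) — c=0 (map F.............)
[6] append(c, 2) — c=0,1,2 (map FFF...........)
[7] append(c, 2) — c=0,1,2,3,4 (map FFFFF.........)
[8] create(d) — c=0,1,2,3,4 d=5 (map FFFFFF........)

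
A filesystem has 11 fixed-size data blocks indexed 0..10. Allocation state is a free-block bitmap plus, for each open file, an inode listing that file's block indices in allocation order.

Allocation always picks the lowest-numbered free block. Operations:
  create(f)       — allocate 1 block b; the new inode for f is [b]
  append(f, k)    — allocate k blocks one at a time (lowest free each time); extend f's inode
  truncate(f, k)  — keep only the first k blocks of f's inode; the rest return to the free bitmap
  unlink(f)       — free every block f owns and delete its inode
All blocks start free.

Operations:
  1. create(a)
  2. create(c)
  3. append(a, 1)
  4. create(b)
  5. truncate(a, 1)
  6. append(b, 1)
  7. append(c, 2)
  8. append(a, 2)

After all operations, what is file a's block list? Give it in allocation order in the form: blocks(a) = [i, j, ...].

blocks(a) = [0, 6, 7]

[1] create(a) — a=0 (map F..........)
[2] create(c) — a=0 c=1 (map FF.........)
[3] append(a, 1) — a=0,2 c=1 (map FFF........)
[4] create(b) — a=0,2 b=3 c=1 (map FFFF.......)
[5] truncate(a, 1) — a=0 b=3 c=1 (map FF.F.......)
[6] append(b, 1) — a=0 b=3,2 c=1 (map FFFF.......)
[7] append(c, 2) — a=0 b=3,2 c=1,4,5 (map FFFFFF.....)
[8] append(a, 2) — a=0,6,7 b=3,2 c=1,4,5 (map FFFFFFFF...)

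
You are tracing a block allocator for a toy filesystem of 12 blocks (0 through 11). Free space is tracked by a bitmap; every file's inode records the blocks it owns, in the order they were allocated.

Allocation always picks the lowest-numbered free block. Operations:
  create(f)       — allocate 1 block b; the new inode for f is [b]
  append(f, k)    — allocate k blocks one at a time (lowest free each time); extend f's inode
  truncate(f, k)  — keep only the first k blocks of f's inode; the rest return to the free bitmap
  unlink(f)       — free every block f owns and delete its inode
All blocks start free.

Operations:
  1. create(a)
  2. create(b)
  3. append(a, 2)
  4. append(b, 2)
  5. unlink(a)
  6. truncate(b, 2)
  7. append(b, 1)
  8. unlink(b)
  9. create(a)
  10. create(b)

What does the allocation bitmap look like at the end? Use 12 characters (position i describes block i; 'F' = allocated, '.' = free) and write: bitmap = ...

bitmap = FF..........

[1] create(a) — a=0 (map F...........)
[2] create(b) — a=0 b=1 (map FF..........)
[3] append(a, 2) — a=0,2,3 b=1 (map FFFF........)
[4] append(b, 2) — a=0,2,3 b=1,4,5 (map FFFFFF......)
[5] unlink(a) — b=1,4,5 (map .F..FF......)
[6] truncate(b, 2) — b=1,4 (map .F..F.......)
[7] append(b, 1) — b=1,4,0 (map FF..F.......)
[8] unlink(b) —  (map ............)
[9] create(a) — a=0 (map F...........)
[10] create(b) — a=0 b=1 (map FF..........)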